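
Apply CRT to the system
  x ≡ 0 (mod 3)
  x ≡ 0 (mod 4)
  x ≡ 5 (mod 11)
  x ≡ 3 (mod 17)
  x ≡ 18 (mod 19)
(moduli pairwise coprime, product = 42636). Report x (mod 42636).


Product of moduli M = 3 · 4 · 11 · 17 · 19 = 42636.
Merge one congruence at a time:
  Start: x ≡ 0 (mod 3).
  Combine with x ≡ 0 (mod 4); new modulus lcm = 12.
    Write x = 0 + 3·t and substitute into x ≡ 0 (mod 4): 3·t ≡ 0 − 0 = 0 (mod 4).
    The inverse of 3 mod 4 is 3 (since 3·3 = 9 = 2·4 + 1), so t ≡ 3·0 = 0 ≡ 0 (mod 4).
    Then x = 0 + 3·0 = 0, valid modulo lcm(3, 4) = 12: x ≡ 0 (mod 12).
  Combine with x ≡ 5 (mod 11); new modulus lcm = 132.
    Write x = 0 + 12·t and substitute into x ≡ 5 (mod 11): 12·t ≡ 5 − 0 = 5 (mod 11).
    Reduce coefficients mod 11: 1·t ≡ 5 (mod 11).
    So t ≡ 5 (mod 11).
    Then x = 0 + 12·5 = 60, valid modulo lcm(12, 11) = 132: x ≡ 60 (mod 132).
  Combine with x ≡ 3 (mod 17); new modulus lcm = 2244.
    Write x = 60 + 132·t and substitute into x ≡ 3 (mod 17): 132·t ≡ 3 − 60 = -57 (mod 17).
    Reduce coefficients mod 17: 13·t ≡ 11 (mod 17).
    The inverse of 13 mod 17 is 4 (since 13·4 = 52 = 3·17 + 1), so t ≡ 4·11 = 44 ≡ 10 (mod 17).
    Then x = 60 + 132·10 = 1380, valid modulo lcm(132, 17) = 2244: x ≡ 1380 (mod 2244).
  Combine with x ≡ 18 (mod 19); new modulus lcm = 42636.
    Write x = 1380 + 2244·t and substitute into x ≡ 18 (mod 19): 2244·t ≡ 18 − 1380 = -1362 (mod 19).
    Reduce coefficients mod 19: 2·t ≡ 6 (mod 19).
    The inverse of 2 mod 19 is 10 (since 2·10 = 20 = 1·19 + 1), so t ≡ 10·6 = 60 ≡ 3 (mod 19).
    Then x = 1380 + 2244·3 = 8112, valid modulo lcm(2244, 19) = 42636: x ≡ 8112 (mod 42636).
Verify against each original: 8112 mod 3 = 0, 8112 mod 4 = 0, 8112 mod 11 = 5, 8112 mod 17 = 3, 8112 mod 19 = 18.

x ≡ 8112 (mod 42636).


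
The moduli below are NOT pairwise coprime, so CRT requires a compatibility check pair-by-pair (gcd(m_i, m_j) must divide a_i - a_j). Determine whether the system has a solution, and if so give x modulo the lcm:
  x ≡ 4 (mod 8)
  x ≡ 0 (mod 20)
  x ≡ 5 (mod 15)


Moduli 8, 20, 15 are not pairwise coprime, so CRT works modulo lcm(m_i) when all pairwise compatibility conditions hold.
Pairwise compatibility: gcd(m_i, m_j) must divide a_i - a_j for every pair.
Merge one congruence at a time:
  Start: x ≡ 4 (mod 8).
  Combine with x ≡ 0 (mod 20): gcd(8, 20) = 4; 0 - 4 = -4, which IS divisible by 4, so compatible.
    Write x = 4 + 8·t and substitute into x ≡ 0 (mod 20): 8·t ≡ 0 − 4 = -4 (mod 20).
    Divide the congruence (and modulus) by g = 4: 2·t ≡ -1 (mod 5).
    Reduce coefficients mod 5: 2·t ≡ 4 (mod 5).
    The inverse of 2 mod 5 is 3 (since 2·3 = 6 = 1·5 + 1), so t ≡ 3·4 = 12 ≡ 2 (mod 5).
    Then x = 4 + 8·2 = 20, valid modulo lcm(8, 20) = 40: x ≡ 20 (mod 40).
  Combine with x ≡ 5 (mod 15): gcd(40, 15) = 5; 5 - 20 = -15, which IS divisible by 5, so compatible.
    Write x = 20 + 40·t and substitute into x ≡ 5 (mod 15): 40·t ≡ 5 − 20 = -15 (mod 15).
    Divide the congruence (and modulus) by g = 5: 8·t ≡ -3 (mod 3).
    Reduce coefficients mod 3: 2·t ≡ 0 (mod 3).
    The inverse of 2 mod 3 is 2 (since 2·2 = 4 = 1·3 + 1), so t ≡ 2·0 = 0 ≡ 0 (mod 3).
    Then x = 20 + 40·0 = 20, valid modulo lcm(40, 15) = 120: x ≡ 20 (mod 120).
Verify: 20 mod 8 = 4, 20 mod 20 = 0, 20 mod 15 = 5.

x ≡ 20 (mod 120).


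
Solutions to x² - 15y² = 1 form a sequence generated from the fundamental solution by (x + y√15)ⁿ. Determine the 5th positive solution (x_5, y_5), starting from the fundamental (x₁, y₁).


Step 1: Find the fundamental solution (x₁, y₁) of x² - 15y² = 1.
  Expand √15 as a continued fraction. a₀ = ⌊√15⌋ = 3; iterate m_{k+1} = d_k·a_k − m_k, d_{k+1} = (15 − m_{k+1}²)/d_k, a_{k+1} = ⌊(a₀ + m_{k+1})/d_{k+1}⌋ (starting m₀ = 0, d₀ = 1), with convergents p_k = a_k·p_{k-1} + p_{k-2}, q_k = a_k·q_{k-1} + q_{k-2} (p₋₁ = 1, q₋₁ = 0):
  k = 0: a₀ = 3; p₀/q₀ = 3/1; p₀² − 15·q₀² = 9 − 15 = -6.
  k = 1: m = 3, d = 6, a = ⌊(3 + 3)/6⌋ = 1; p/q = (1·3 + 1)/(1·1 + 0) = 4/1; p² − 15·q² = 16 − 15 = 1.
  The first convergent with p² − 15·q² = 1 gives the fundamental solution (x₁, y₁) = (4, 1).
Step 2: Apply the recurrence (x_{n+1}, y_{n+1}) = (x₁x_n + 15y₁y_n, x₁y_n + y₁x_n) repeatedly.
  From (x_1, y_1) = (4, 1): x_2 = 4·4 + 15·1·1 = 31; y_2 = 4·1 + 1·4 = 8.
  From (x_2, y_2) = (31, 8): x_3 = 4·31 + 15·1·8 = 244; y_3 = 4·8 + 1·31 = 63.
  From (x_3, y_3) = (244, 63): x_4 = 4·244 + 15·1·63 = 1921; y_4 = 4·63 + 1·244 = 496.
  From (x_4, y_4) = (1921, 496): x_5 = 4·1921 + 15·1·496 = 15124; y_5 = 4·496 + 1·1921 = 3905.
Step 3: Verify x_5² - 15·y_5² = 228735376 - 228735375 = 1 (should be 1). ✓

(x_1, y_1) = (4, 1); (x_5, y_5) = (15124, 3905).


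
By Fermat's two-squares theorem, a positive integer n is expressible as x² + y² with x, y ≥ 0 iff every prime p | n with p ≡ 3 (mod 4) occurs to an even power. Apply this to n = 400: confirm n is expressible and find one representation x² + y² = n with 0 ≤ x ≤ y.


Step 1: Factor n = 400 = 2^4 · 5^2.
Step 2: Check the mod-4 condition on each prime factor: 2 = 2 (special); 5 ≡ 1 (mod 4), exponent 2.
All primes ≡ 3 (mod 4) appear to even exponent (or don't appear), so by the two-squares theorem n IS expressible as a sum of two squares.
Step 3: Build a representation. Group n = k² · m with k = 4 and m = 5 · 5 = 25 (a product of primes ≡ 1 (mod 4)); a representation of m scales to one of n via (k·x)² + (k·y)² = k²(x² + y²). Each prime p ≡ 1 (mod 4) is itself a sum of two squares; find a² by testing p − a² for a perfect square:
  5: 5 − 1² = 4 = 2² ⇒ 5 = 1² + 2².
  Combine using the Brahmagupta–Fibonacci identity (a² + b²)(c² + d²) = (ac − bd)² + (ad + bc)² = (ac + bd)² + (ad − bc)²:
  5 · 5 = 25: from (1² + 2²)(1² + 2²), take (1·1 − 2·2, 1·2 + 2·1) = (1 − 4, 2 + 2) = (-3, 4); dropping signs (only squares matter) gives (3, 4); check 3² + 4² = 9 + 16 = 25 ✓.
  Scale by k = 4: (4·3, 4·4) = (12, 16).
Step 4: Order so x ≤ y and verify: 12² + 16² = 144 + 256 = 400 = n. ✓

n = 400 = 12² + 16² (one valid representation with x ≤ y).


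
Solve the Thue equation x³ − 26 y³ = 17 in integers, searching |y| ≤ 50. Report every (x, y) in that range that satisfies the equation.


The equation is x³ - 26y³ = 17. For fixed y, x³ = 26·y³ + 17, so a solution requires the RHS to be a perfect cube.
Strategy: iterate y from -50 to 50, compute RHS = 26·y³ + 17, and check whether it is a (positive or negative) perfect cube.
Check small values of y:
  y = 0: RHS = 17 is not a perfect cube.
  y = 1: RHS = 43 is not a perfect cube.
  y = -1: RHS = -9 is not a perfect cube.
  y = 2: RHS = 225 is not a perfect cube.
  y = -2: RHS = -191 is not a perfect cube.
  y = 3: RHS = 719 is not a perfect cube.
  y = -3: RHS = -685 is not a perfect cube.
Continuing the search up to |y| = 50 finds no solutions either.
No (x, y) in the scanned range satisfies the equation.

No integer solutions with |y| ≤ 50.


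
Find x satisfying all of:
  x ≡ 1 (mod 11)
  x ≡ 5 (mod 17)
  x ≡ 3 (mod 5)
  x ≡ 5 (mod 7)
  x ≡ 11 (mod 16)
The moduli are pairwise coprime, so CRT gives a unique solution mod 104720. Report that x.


Product of moduli M = 11 · 17 · 5 · 7 · 16 = 104720.
Merge one congruence at a time:
  Start: x ≡ 1 (mod 11).
  Combine with x ≡ 5 (mod 17); new modulus lcm = 187.
    Write x = 1 + 11·t and substitute into x ≡ 5 (mod 17): 11·t ≡ 5 − 1 = 4 (mod 17).
    The inverse of 11 mod 17 is 14 (since 11·14 = 154 = 9·17 + 1), so t ≡ 14·4 = 56 ≡ 5 (mod 17).
    Then x = 1 + 11·5 = 56, valid modulo lcm(11, 17) = 187: x ≡ 56 (mod 187).
  Combine with x ≡ 3 (mod 5); new modulus lcm = 935.
    Write x = 56 + 187·t and substitute into x ≡ 3 (mod 5): 187·t ≡ 3 − 56 = -53 (mod 5).
    Reduce coefficients mod 5: 2·t ≡ 2 (mod 5).
    The inverse of 2 mod 5 is 3 (since 2·3 = 6 = 1·5 + 1), so t ≡ 3·2 = 6 ≡ 1 (mod 5).
    Then x = 56 + 187·1 = 243, valid modulo lcm(187, 5) = 935: x ≡ 243 (mod 935).
  Combine with x ≡ 5 (mod 7); new modulus lcm = 6545.
    Write x = 243 + 935·t and substitute into x ≡ 5 (mod 7): 935·t ≡ 5 − 243 = -238 (mod 7).
    Reduce coefficients mod 7: 4·t ≡ 0 (mod 7).
    The inverse of 4 mod 7 is 2 (since 4·2 = 8 = 1·7 + 1), so t ≡ 2·0 = 0 ≡ 0 (mod 7).
    Then x = 243 + 935·0 = 243, valid modulo lcm(935, 7) = 6545: x ≡ 243 (mod 6545).
  Combine with x ≡ 11 (mod 16); new modulus lcm = 104720.
    Write x = 243 + 6545·t and substitute into x ≡ 11 (mod 16): 6545·t ≡ 11 − 243 = -232 (mod 16).
    Reduce coefficients mod 16: 1·t ≡ 8 (mod 16).
    So t ≡ 8 (mod 16).
    Then x = 243 + 6545·8 = 52603, valid modulo lcm(6545, 16) = 104720: x ≡ 52603 (mod 104720).
Verify against each original: 52603 mod 11 = 1, 52603 mod 17 = 5, 52603 mod 5 = 3, 52603 mod 7 = 5, 52603 mod 16 = 11.

x ≡ 52603 (mod 104720).


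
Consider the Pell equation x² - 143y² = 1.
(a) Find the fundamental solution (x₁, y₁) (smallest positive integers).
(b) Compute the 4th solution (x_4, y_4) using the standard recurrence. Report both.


Step 1: Find the fundamental solution (x₁, y₁) of x² - 143y² = 1.
  Expand √143 as a continued fraction. a₀ = ⌊√143⌋ = 11; iterate m_{k+1} = d_k·a_k − m_k, d_{k+1} = (143 − m_{k+1}²)/d_k, a_{k+1} = ⌊(a₀ + m_{k+1})/d_{k+1}⌋ (starting m₀ = 0, d₀ = 1), with convergents p_k = a_k·p_{k-1} + p_{k-2}, q_k = a_k·q_{k-1} + q_{k-2} (p₋₁ = 1, q₋₁ = 0):
  k = 0: a₀ = 11; p₀/q₀ = 11/1; p₀² − 143·q₀² = 121 − 143 = -22.
  k = 1: m = 11, d = 22, a = ⌊(11 + 11)/22⌋ = 1; p/q = (1·11 + 1)/(1·1 + 0) = 12/1; p² − 143·q² = 144 − 143 = 1.
  The first convergent with p² − 143·q² = 1 gives the fundamental solution (x₁, y₁) = (12, 1).
Step 2: Apply the recurrence (x_{n+1}, y_{n+1}) = (x₁x_n + 143y₁y_n, x₁y_n + y₁x_n) repeatedly.
  From (x_1, y_1) = (12, 1): x_2 = 12·12 + 143·1·1 = 287; y_2 = 12·1 + 1·12 = 24.
  From (x_2, y_2) = (287, 24): x_3 = 12·287 + 143·1·24 = 6876; y_3 = 12·24 + 1·287 = 575.
  From (x_3, y_3) = (6876, 575): x_4 = 12·6876 + 143·1·575 = 164737; y_4 = 12·575 + 1·6876 = 13776.
Step 3: Verify x_4² - 143·y_4² = 27138279169 - 27138279168 = 1 (should be 1). ✓

(x_1, y_1) = (12, 1); (x_4, y_4) = (164737, 13776).


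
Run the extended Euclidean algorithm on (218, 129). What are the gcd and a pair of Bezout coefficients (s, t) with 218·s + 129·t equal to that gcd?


Euclidean algorithm on (218, 129) — divide until remainder is 0:
  218 = 1 · 129 + 89
  129 = 1 · 89 + 40
  89 = 2 · 40 + 9
  40 = 4 · 9 + 4
  9 = 2 · 4 + 1
  4 = 4 · 1 + 0
gcd(218, 129) = 1.
Track Bezout coefficients alongside the remainders: start with r₀ = 218 = a·1 + b·0 (s = 1, t = 0) and r₁ = 129 = a·0 + b·1 (s = 0, t = 1); each new remainder r_{k+1} = r_{k-1} − q_k·r_k inherits s_{k+1} = s_{k-1} − q_k·s_k, t_{k+1} = t_{k-1} − q_k·t_k, so r_k = a·s_k + b·t_k at every step:
  q = 1: r = 89, s = 1 − 1·0 = 1, t = 0 − 1·1 = -1  (check: 218·1 + 129·(-1) = 89)
  q = 1: r = 40, s = 0 − 1·1 = -1, t = 1 − 1·(-1) = 2  (check: 218·(-1) + 129·2 = 40)
  q = 2: r = 9, s = 1 − 2·(-1) = 3, t = -1 − 2·2 = -5  (check: 218·3 + 129·(-5) = 9)
  q = 4: r = 4, s = -1 − 4·3 = -13, t = 2 − 4·(-5) = 22  (check: 218·(-13) + 129·22 = 4)
  q = 2: r = 1, s = 3 − 2·(-13) = 29, t = -5 − 2·22 = -49  (check: 218·29 + 129·(-49) = 1)
The row with r = 1 (the gcd) gives the Bezout coefficients s = 29, t = -49.
Result: 218 · (29) + 129 · (-49) = 1.

gcd(218, 129) = 1; s = 29, t = -49 (check: 218·29 + 129·(-49) = 1).


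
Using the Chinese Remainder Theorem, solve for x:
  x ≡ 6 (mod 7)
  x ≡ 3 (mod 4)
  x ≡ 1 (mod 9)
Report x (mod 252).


Moduli 7, 4, 9 are pairwise coprime; by CRT there is a unique solution modulo M = 7 · 4 · 9 = 252.
Solve pairwise, accumulating the modulus:
  Start with x ≡ 6 (mod 7).
  Combine with x ≡ 3 (mod 4): since gcd(7, 4) = 1, we get a unique residue mod 28.
    Write x = 6 + 7·t and substitute into x ≡ 3 (mod 4): 7·t ≡ 3 − 6 = -3 (mod 4).
    Reduce coefficients mod 4: 3·t ≡ 1 (mod 4).
    The inverse of 3 mod 4 is 3 (since 3·3 = 9 = 2·4 + 1), so t ≡ 3·1 = 3 ≡ 3 (mod 4).
    Then x = 6 + 7·3 = 27, valid modulo lcm(7, 4) = 28: x ≡ 27 (mod 28).
  Combine with x ≡ 1 (mod 9): since gcd(28, 9) = 1, we get a unique residue mod 252.
    Write x = 27 + 28·t and substitute into x ≡ 1 (mod 9): 28·t ≡ 1 − 27 = -26 (mod 9).
    Reduce coefficients mod 9: 1·t ≡ 1 (mod 9).
    So t ≡ 1 (mod 9).
    Then x = 27 + 28·1 = 55, valid modulo lcm(28, 9) = 252: x ≡ 55 (mod 252).
Verify: 55 mod 7 = 6 ✓, 55 mod 4 = 3 ✓, 55 mod 9 = 1 ✓.

x ≡ 55 (mod 252).


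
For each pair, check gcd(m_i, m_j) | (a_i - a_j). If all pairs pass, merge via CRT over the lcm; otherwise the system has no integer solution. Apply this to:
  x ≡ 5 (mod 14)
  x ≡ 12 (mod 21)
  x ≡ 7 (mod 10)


Moduli 14, 21, 10 are not pairwise coprime, so CRT works modulo lcm(m_i) when all pairwise compatibility conditions hold.
Pairwise compatibility: gcd(m_i, m_j) must divide a_i - a_j for every pair.
Merge one congruence at a time:
  Start: x ≡ 5 (mod 14).
  Combine with x ≡ 12 (mod 21): gcd(14, 21) = 7; 12 - 5 = 7, which IS divisible by 7, so compatible.
    Write x = 5 + 14·t and substitute into x ≡ 12 (mod 21): 14·t ≡ 12 − 5 = 7 (mod 21).
    Divide the congruence (and modulus) by g = 7: 2·t ≡ 1 (mod 3).
    The inverse of 2 mod 3 is 2 (since 2·2 = 4 = 1·3 + 1), so t ≡ 2·1 = 2 ≡ 2 (mod 3).
    Then x = 5 + 14·2 = 33, valid modulo lcm(14, 21) = 42: x ≡ 33 (mod 42).
  Combine with x ≡ 7 (mod 10): gcd(42, 10) = 2; 7 - 33 = -26, which IS divisible by 2, so compatible.
    Write x = 33 + 42·t and substitute into x ≡ 7 (mod 10): 42·t ≡ 7 − 33 = -26 (mod 10).
    Divide the congruence (and modulus) by g = 2: 21·t ≡ -13 (mod 5).
    Reduce coefficients mod 5: 1·t ≡ 2 (mod 5).
    So t ≡ 2 (mod 5).
    Then x = 33 + 42·2 = 117, valid modulo lcm(42, 10) = 210: x ≡ 117 (mod 210).
Verify: 117 mod 14 = 5, 117 mod 21 = 12, 117 mod 10 = 7.

x ≡ 117 (mod 210).


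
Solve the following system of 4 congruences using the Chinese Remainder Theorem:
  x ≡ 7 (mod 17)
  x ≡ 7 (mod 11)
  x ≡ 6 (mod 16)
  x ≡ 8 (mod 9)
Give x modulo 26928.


Product of moduli M = 17 · 11 · 16 · 9 = 26928.
Merge one congruence at a time:
  Start: x ≡ 7 (mod 17).
  Combine with x ≡ 7 (mod 11); new modulus lcm = 187.
    Write x = 7 + 17·t and substitute into x ≡ 7 (mod 11): 17·t ≡ 7 − 7 = 0 (mod 11).
    Reduce coefficients mod 11: 6·t ≡ 0 (mod 11).
    The inverse of 6 mod 11 is 2 (since 6·2 = 12 = 1·11 + 1), so t ≡ 2·0 = 0 ≡ 0 (mod 11).
    Then x = 7 + 17·0 = 7, valid modulo lcm(17, 11) = 187: x ≡ 7 (mod 187).
  Combine with x ≡ 6 (mod 16); new modulus lcm = 2992.
    Write x = 7 + 187·t and substitute into x ≡ 6 (mod 16): 187·t ≡ 6 − 7 = -1 (mod 16).
    Reduce coefficients mod 16: 11·t ≡ 15 (mod 16).
    The inverse of 11 mod 16 is 3 (since 11·3 = 33 = 2·16 + 1), so t ≡ 3·15 = 45 ≡ 13 (mod 16).
    Then x = 7 + 187·13 = 2438, valid modulo lcm(187, 16) = 2992: x ≡ 2438 (mod 2992).
  Combine with x ≡ 8 (mod 9); new modulus lcm = 26928.
    Write x = 2438 + 2992·t and substitute into x ≡ 8 (mod 9): 2992·t ≡ 8 − 2438 = -2430 (mod 9).
    Reduce coefficients mod 9: 4·t ≡ 0 (mod 9).
    The inverse of 4 mod 9 is 7 (since 4·7 = 28 = 3·9 + 1), so t ≡ 7·0 = 0 ≡ 0 (mod 9).
    Then x = 2438 + 2992·0 = 2438, valid modulo lcm(2992, 9) = 26928: x ≡ 2438 (mod 26928).
Verify against each original: 2438 mod 17 = 7, 2438 mod 11 = 7, 2438 mod 16 = 6, 2438 mod 9 = 8.

x ≡ 2438 (mod 26928).


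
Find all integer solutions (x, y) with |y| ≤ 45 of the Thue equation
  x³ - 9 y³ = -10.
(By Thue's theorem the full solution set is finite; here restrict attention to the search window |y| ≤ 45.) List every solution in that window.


The equation is x³ - 9y³ = -10. For fixed y, x³ = 9·y³ − 10, so a solution requires the RHS to be a perfect cube.
Strategy: iterate y from -45 to 45, compute RHS = 9·y³ − 10, and check whether it is a (positive or negative) perfect cube.
Check small values of y:
  y = 0: RHS = -10 is not a perfect cube.
  y = 1: RHS = -1 = (-1)³ ⇒ x = -1 works.
  y = -1: RHS = -19 is not a perfect cube.
  y = 2: RHS = 62 is not a perfect cube.
  y = -2: RHS = -82 is not a perfect cube.
  y = 3: RHS = 233 is not a perfect cube.
  y = -3: RHS = -253 is not a perfect cube.
Continuing the search up to |y| = 45 finds no further solutions beyond those listed.
Collected solutions: (-1, 1).

Solutions (with |y| ≤ 45): (-1, 1).


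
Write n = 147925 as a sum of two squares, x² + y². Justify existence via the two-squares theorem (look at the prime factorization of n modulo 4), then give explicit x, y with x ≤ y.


Step 1: Factor n = 147925 = 5^2 · 61 · 97.
Step 2: Check the mod-4 condition on each prime factor: 5 ≡ 1 (mod 4), exponent 2; 61 ≡ 1 (mod 4), exponent 1; 97 ≡ 1 (mod 4), exponent 1.
All primes ≡ 3 (mod 4) appear to even exponent (or don't appear), so by the two-squares theorem n IS expressible as a sum of two squares.
Step 3: Build a representation. Group n = k² · m with k = 5 and m = 61 · 97 = 5917 (a product of primes ≡ 1 (mod 4)); a representation of m scales to one of n via (k·x)² + (k·y)² = k²(x² + y²). Each prime p ≡ 1 (mod 4) is itself a sum of two squares; find a² by testing p − a² for a perfect square:
  61: 61 − 1² = 60, 61 − 2² = 57, 61 − 3² = 52, 61 − 4² = 45, 61 − 5² = 36 = 6² ⇒ 61 = 5² + 6².
  97: 97 − 1² = 96, 97 − 2² = 93, 97 − 3² = 88, 97 − 4² = 81 = 9² ⇒ 97 = 4² + 9².
  Combine using the Brahmagupta–Fibonacci identity (a² + b²)(c² + d²) = (ac − bd)² + (ad + bc)² = (ac + bd)² + (ad − bc)²:
  61 · 97 = 5917: from (5² + 6²)(4² + 9²), take (5·4 − 6·9, 5·9 + 6·4) = (20 − 54, 45 + 24) = (-34, 69); dropping signs (only squares matter) gives (34, 69); check 34² + 69² = 1156 + 4761 = 5917 ✓.
  Scale by k = 5: (5·34, 5·69) = (170, 345).
Step 4: Order so x ≤ y and verify: 170² + 345² = 28900 + 119025 = 147925 = n. ✓

n = 147925 = 170² + 345² (one valid representation with x ≤ y).


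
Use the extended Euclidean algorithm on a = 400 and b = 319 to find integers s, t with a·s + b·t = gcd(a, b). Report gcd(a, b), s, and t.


Euclidean algorithm on (400, 319) — divide until remainder is 0:
  400 = 1 · 319 + 81
  319 = 3 · 81 + 76
  81 = 1 · 76 + 5
  76 = 15 · 5 + 1
  5 = 5 · 1 + 0
gcd(400, 319) = 1.
Track Bezout coefficients alongside the remainders: start with r₀ = 400 = a·1 + b·0 (s = 1, t = 0) and r₁ = 319 = a·0 + b·1 (s = 0, t = 1); each new remainder r_{k+1} = r_{k-1} − q_k·r_k inherits s_{k+1} = s_{k-1} − q_k·s_k, t_{k+1} = t_{k-1} − q_k·t_k, so r_k = a·s_k + b·t_k at every step:
  q = 1: r = 81, s = 1 − 1·0 = 1, t = 0 − 1·1 = -1  (check: 400·1 + 319·(-1) = 81)
  q = 3: r = 76, s = 0 − 3·1 = -3, t = 1 − 3·(-1) = 4  (check: 400·(-3) + 319·4 = 76)
  q = 1: r = 5, s = 1 − 1·(-3) = 4, t = -1 − 1·4 = -5  (check: 400·4 + 319·(-5) = 5)
  q = 15: r = 1, s = -3 − 15·4 = -63, t = 4 − 15·(-5) = 79  (check: 400·(-63) + 319·79 = 1)
The row with r = 1 (the gcd) gives the Bezout coefficients s = -63, t = 79.
Result: 400 · (-63) + 319 · (79) = 1.

gcd(400, 319) = 1; s = -63, t = 79 (check: 400·(-63) + 319·79 = 1).


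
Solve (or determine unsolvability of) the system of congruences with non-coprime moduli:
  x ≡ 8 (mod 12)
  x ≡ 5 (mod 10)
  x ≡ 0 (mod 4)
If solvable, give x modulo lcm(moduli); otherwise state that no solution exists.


Moduli 12, 10, 4 are not pairwise coprime, so CRT works modulo lcm(m_i) when all pairwise compatibility conditions hold.
Pairwise compatibility: gcd(m_i, m_j) must divide a_i - a_j for every pair.
Merge one congruence at a time:
  Start: x ≡ 8 (mod 12).
  Combine with x ≡ 5 (mod 10): gcd(12, 10) = 2, and 5 - 8 = -3 is NOT divisible by 2.
    ⇒ system is inconsistent (no integer solution).

No solution (the system is inconsistent).


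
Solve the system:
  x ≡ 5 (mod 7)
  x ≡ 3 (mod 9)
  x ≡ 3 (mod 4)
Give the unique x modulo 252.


Moduli 7, 9, 4 are pairwise coprime; by CRT there is a unique solution modulo M = 7 · 9 · 4 = 252.
Solve pairwise, accumulating the modulus:
  Start with x ≡ 5 (mod 7).
  Combine with x ≡ 3 (mod 9): since gcd(7, 9) = 1, we get a unique residue mod 63.
    Write x = 5 + 7·t and substitute into x ≡ 3 (mod 9): 7·t ≡ 3 − 5 = -2 (mod 9).
    Reduce coefficients mod 9: 7·t ≡ 7 (mod 9).
    The inverse of 7 mod 9 is 4 (since 7·4 = 28 = 3·9 + 1), so t ≡ 4·7 = 28 ≡ 1 (mod 9).
    Then x = 5 + 7·1 = 12, valid modulo lcm(7, 9) = 63: x ≡ 12 (mod 63).
  Combine with x ≡ 3 (mod 4): since gcd(63, 4) = 1, we get a unique residue mod 252.
    Write x = 12 + 63·t and substitute into x ≡ 3 (mod 4): 63·t ≡ 3 − 12 = -9 (mod 4).
    Reduce coefficients mod 4: 3·t ≡ 3 (mod 4).
    The inverse of 3 mod 4 is 3 (since 3·3 = 9 = 2·4 + 1), so t ≡ 3·3 = 9 ≡ 1 (mod 4).
    Then x = 12 + 63·1 = 75, valid modulo lcm(63, 4) = 252: x ≡ 75 (mod 252).
Verify: 75 mod 7 = 5 ✓, 75 mod 9 = 3 ✓, 75 mod 4 = 3 ✓.

x ≡ 75 (mod 252).


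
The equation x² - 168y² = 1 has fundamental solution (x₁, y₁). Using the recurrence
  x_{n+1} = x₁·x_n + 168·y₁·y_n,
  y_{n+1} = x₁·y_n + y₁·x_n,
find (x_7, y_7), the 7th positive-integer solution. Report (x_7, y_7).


Step 1: Find the fundamental solution (x₁, y₁) of x² - 168y² = 1.
  Expand √168 as a continued fraction. a₀ = ⌊√168⌋ = 12; iterate m_{k+1} = d_k·a_k − m_k, d_{k+1} = (168 − m_{k+1}²)/d_k, a_{k+1} = ⌊(a₀ + m_{k+1})/d_{k+1}⌋ (starting m₀ = 0, d₀ = 1), with convergents p_k = a_k·p_{k-1} + p_{k-2}, q_k = a_k·q_{k-1} + q_{k-2} (p₋₁ = 1, q₋₁ = 0):
  k = 0: a₀ = 12; p₀/q₀ = 12/1; p₀² − 168·q₀² = 144 − 168 = -24.
  k = 1: m = 12, d = 24, a = ⌊(12 + 12)/24⌋ = 1; p/q = (1·12 + 1)/(1·1 + 0) = 13/1; p² − 168·q² = 169 − 168 = 1.
  The first convergent with p² − 168·q² = 1 gives the fundamental solution (x₁, y₁) = (13, 1).
Step 2: Apply the recurrence (x_{n+1}, y_{n+1}) = (x₁x_n + 168y₁y_n, x₁y_n + y₁x_n) repeatedly.
  From (x_1, y_1) = (13, 1): x_2 = 13·13 + 168·1·1 = 337; y_2 = 13·1 + 1·13 = 26.
  From (x_2, y_2) = (337, 26): x_3 = 13·337 + 168·1·26 = 8749; y_3 = 13·26 + 1·337 = 675.
  From (x_3, y_3) = (8749, 675): x_4 = 13·8749 + 168·1·675 = 227137; y_4 = 13·675 + 1·8749 = 17524.
  From (x_4, y_4) = (227137, 17524): x_5 = 13·227137 + 168·1·17524 = 5896813; y_5 = 13·17524 + 1·227137 = 454949.
  From (x_5, y_5) = (5896813, 454949): x_6 = 13·5896813 + 168·1·454949 = 153090001; y_6 = 13·454949 + 1·5896813 = 11811150.
  From (x_6, y_6) = (153090001, 11811150): x_7 = 13·153090001 + 168·1·11811150 = 3974443213; y_7 = 13·11811150 + 1·153090001 = 306634951.
Step 3: Verify x_7² - 168·y_7² = 15796198853361763369 - 15796198853361763368 = 1 (should be 1). ✓

(x_1, y_1) = (13, 1); (x_7, y_7) = (3974443213, 306634951).


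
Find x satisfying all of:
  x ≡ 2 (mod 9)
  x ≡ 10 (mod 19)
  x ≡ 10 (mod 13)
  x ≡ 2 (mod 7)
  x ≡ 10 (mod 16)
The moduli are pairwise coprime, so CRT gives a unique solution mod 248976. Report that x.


Product of moduli M = 9 · 19 · 13 · 7 · 16 = 248976.
Merge one congruence at a time:
  Start: x ≡ 2 (mod 9).
  Combine with x ≡ 10 (mod 19); new modulus lcm = 171.
    Write x = 2 + 9·t and substitute into x ≡ 10 (mod 19): 9·t ≡ 10 − 2 = 8 (mod 19).
    The inverse of 9 mod 19 is 17 (since 9·17 = 153 = 8·19 + 1), so t ≡ 17·8 = 136 ≡ 3 (mod 19).
    Then x = 2 + 9·3 = 29, valid modulo lcm(9, 19) = 171: x ≡ 29 (mod 171).
  Combine with x ≡ 10 (mod 13); new modulus lcm = 2223.
    Write x = 29 + 171·t and substitute into x ≡ 10 (mod 13): 171·t ≡ 10 − 29 = -19 (mod 13).
    Reduce coefficients mod 13: 2·t ≡ 7 (mod 13).
    The inverse of 2 mod 13 is 7 (since 2·7 = 14 = 1·13 + 1), so t ≡ 7·7 = 49 ≡ 10 (mod 13).
    Then x = 29 + 171·10 = 1739, valid modulo lcm(171, 13) = 2223: x ≡ 1739 (mod 2223).
  Combine with x ≡ 2 (mod 7); new modulus lcm = 15561.
    Write x = 1739 + 2223·t and substitute into x ≡ 2 (mod 7): 2223·t ≡ 2 − 1739 = -1737 (mod 7).
    Reduce coefficients mod 7: 4·t ≡ 6 (mod 7).
    The inverse of 4 mod 7 is 2 (since 4·2 = 8 = 1·7 + 1), so t ≡ 2·6 = 12 ≡ 5 (mod 7).
    Then x = 1739 + 2223·5 = 12854, valid modulo lcm(2223, 7) = 15561: x ≡ 12854 (mod 15561).
  Combine with x ≡ 10 (mod 16); new modulus lcm = 248976.
    Write x = 12854 + 15561·t and substitute into x ≡ 10 (mod 16): 15561·t ≡ 10 − 12854 = -12844 (mod 16).
    Reduce coefficients mod 16: 9·t ≡ 4 (mod 16).
    The inverse of 9 mod 16 is 9 (since 9·9 = 81 = 5·16 + 1), so t ≡ 9·4 = 36 ≡ 4 (mod 16).
    Then x = 12854 + 15561·4 = 75098, valid modulo lcm(15561, 16) = 248976: x ≡ 75098 (mod 248976).
Verify against each original: 75098 mod 9 = 2, 75098 mod 19 = 10, 75098 mod 13 = 10, 75098 mod 7 = 2, 75098 mod 16 = 10.

x ≡ 75098 (mod 248976).


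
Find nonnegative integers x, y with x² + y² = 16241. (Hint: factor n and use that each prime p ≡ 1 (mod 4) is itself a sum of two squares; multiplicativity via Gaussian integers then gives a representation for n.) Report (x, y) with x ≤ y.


Step 1: Factor n = 16241 = 109 · 149.
Step 2: Check the mod-4 condition on each prime factor: 109 ≡ 1 (mod 4), exponent 1; 149 ≡ 1 (mod 4), exponent 1.
All primes ≡ 3 (mod 4) appear to even exponent (or don't appear), so by the two-squares theorem n IS expressible as a sum of two squares.
Step 3: Build a representation. Here n = 109 · 149 is a product of primes ≡ 1 (mod 4). Each prime p ≡ 1 (mod 4) is itself a sum of two squares; find a² by testing p − a² for a perfect square:
  109: 109 − 1² = 108, 109 − 2² = 105, 109 − 3² = 100 = 10² ⇒ 109 = 3² + 10².
  149: 149 − 1² = 148, 149 − 2² = 145, 149 − 3² = 140, 149 − 4² = 133, 149 − 5² = 124, 149 − 6² = 113, 149 − 7² = 100 = 10² ⇒ 149 = 7² + 10².
  Combine using the Brahmagupta–Fibonacci identity (a² + b²)(c² + d²) = (ac − bd)² + (ad + bc)² = (ac + bd)² + (ad − bc)²:
  109 · 149 = 16241: from (3² + 10²)(7² + 10²), take (3·7 − 10·10, 3·10 + 10·7) = (21 − 100, 30 + 70) = (-79, 100); dropping signs (only squares matter) gives (79, 100); check 79² + 100² = 6241 + 10000 = 16241 ✓.
Step 4: Order so x ≤ y and verify: 79² + 100² = 6241 + 10000 = 16241 = n. ✓

n = 16241 = 79² + 100² (one valid representation with x ≤ y).


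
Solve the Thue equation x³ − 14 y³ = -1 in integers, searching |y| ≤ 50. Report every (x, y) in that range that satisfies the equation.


The equation is x³ - 14y³ = -1. For fixed y, x³ = 14·y³ − 1, so a solution requires the RHS to be a perfect cube.
Strategy: iterate y from -50 to 50, compute RHS = 14·y³ − 1, and check whether it is a (positive or negative) perfect cube.
Check small values of y:
  y = 0: RHS = -1 = (-1)³ ⇒ x = -1 works.
  y = 1: RHS = 13 is not a perfect cube.
  y = -1: RHS = -15 is not a perfect cube.
  y = 2: RHS = 111 is not a perfect cube.
  y = -2: RHS = -113 is not a perfect cube.
  y = 3: RHS = 377 is not a perfect cube.
  y = -3: RHS = -379 is not a perfect cube.
Continuing the search up to |y| = 50 finds no further solutions beyond those listed.
Collected solutions: (-1, 0).

Solutions (with |y| ≤ 50): (-1, 0).


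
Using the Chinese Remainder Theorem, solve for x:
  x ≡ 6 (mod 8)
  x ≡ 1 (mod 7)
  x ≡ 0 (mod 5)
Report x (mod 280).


Moduli 8, 7, 5 are pairwise coprime; by CRT there is a unique solution modulo M = 8 · 7 · 5 = 280.
Solve pairwise, accumulating the modulus:
  Start with x ≡ 6 (mod 8).
  Combine with x ≡ 1 (mod 7): since gcd(8, 7) = 1, we get a unique residue mod 56.
    Write x = 6 + 8·t and substitute into x ≡ 1 (mod 7): 8·t ≡ 1 − 6 = -5 (mod 7).
    Reduce coefficients mod 7: 1·t ≡ 2 (mod 7).
    So t ≡ 2 (mod 7).
    Then x = 6 + 8·2 = 22, valid modulo lcm(8, 7) = 56: x ≡ 22 (mod 56).
  Combine with x ≡ 0 (mod 5): since gcd(56, 5) = 1, we get a unique residue mod 280.
    Write x = 22 + 56·t and substitute into x ≡ 0 (mod 5): 56·t ≡ 0 − 22 = -22 (mod 5).
    Reduce coefficients mod 5: 1·t ≡ 3 (mod 5).
    So t ≡ 3 (mod 5).
    Then x = 22 + 56·3 = 190, valid modulo lcm(56, 5) = 280: x ≡ 190 (mod 280).
Verify: 190 mod 8 = 6 ✓, 190 mod 7 = 1 ✓, 190 mod 5 = 0 ✓.

x ≡ 190 (mod 280).


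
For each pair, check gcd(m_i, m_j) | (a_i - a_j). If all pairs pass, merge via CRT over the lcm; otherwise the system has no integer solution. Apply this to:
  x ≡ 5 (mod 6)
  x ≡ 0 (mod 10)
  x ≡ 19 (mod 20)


Moduli 6, 10, 20 are not pairwise coprime, so CRT works modulo lcm(m_i) when all pairwise compatibility conditions hold.
Pairwise compatibility: gcd(m_i, m_j) must divide a_i - a_j for every pair.
Merge one congruence at a time:
  Start: x ≡ 5 (mod 6).
  Combine with x ≡ 0 (mod 10): gcd(6, 10) = 2, and 0 - 5 = -5 is NOT divisible by 2.
    ⇒ system is inconsistent (no integer solution).

No solution (the system is inconsistent).


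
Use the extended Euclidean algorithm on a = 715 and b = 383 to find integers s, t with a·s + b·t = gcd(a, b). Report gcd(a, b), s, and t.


Euclidean algorithm on (715, 383) — divide until remainder is 0:
  715 = 1 · 383 + 332
  383 = 1 · 332 + 51
  332 = 6 · 51 + 26
  51 = 1 · 26 + 25
  26 = 1 · 25 + 1
  25 = 25 · 1 + 0
gcd(715, 383) = 1.
Track Bezout coefficients alongside the remainders: start with r₀ = 715 = a·1 + b·0 (s = 1, t = 0) and r₁ = 383 = a·0 + b·1 (s = 0, t = 1); each new remainder r_{k+1} = r_{k-1} − q_k·r_k inherits s_{k+1} = s_{k-1} − q_k·s_k, t_{k+1} = t_{k-1} − q_k·t_k, so r_k = a·s_k + b·t_k at every step:
  q = 1: r = 332, s = 1 − 1·0 = 1, t = 0 − 1·1 = -1  (check: 715·1 + 383·(-1) = 332)
  q = 1: r = 51, s = 0 − 1·1 = -1, t = 1 − 1·(-1) = 2  (check: 715·(-1) + 383·2 = 51)
  q = 6: r = 26, s = 1 − 6·(-1) = 7, t = -1 − 6·2 = -13  (check: 715·7 + 383·(-13) = 26)
  q = 1: r = 25, s = -1 − 1·7 = -8, t = 2 − 1·(-13) = 15  (check: 715·(-8) + 383·15 = 25)
  q = 1: r = 1, s = 7 − 1·(-8) = 15, t = -13 − 1·15 = -28  (check: 715·15 + 383·(-28) = 1)
The row with r = 1 (the gcd) gives the Bezout coefficients s = 15, t = -28.
Result: 715 · (15) + 383 · (-28) = 1.

gcd(715, 383) = 1; s = 15, t = -28 (check: 715·15 + 383·(-28) = 1).


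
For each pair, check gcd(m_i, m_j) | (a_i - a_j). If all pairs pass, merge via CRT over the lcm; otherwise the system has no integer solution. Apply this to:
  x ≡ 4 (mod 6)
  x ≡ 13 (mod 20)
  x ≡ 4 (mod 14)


Moduli 6, 20, 14 are not pairwise coprime, so CRT works modulo lcm(m_i) when all pairwise compatibility conditions hold.
Pairwise compatibility: gcd(m_i, m_j) must divide a_i - a_j for every pair.
Merge one congruence at a time:
  Start: x ≡ 4 (mod 6).
  Combine with x ≡ 13 (mod 20): gcd(6, 20) = 2, and 13 - 4 = 9 is NOT divisible by 2.
    ⇒ system is inconsistent (no integer solution).

No solution (the system is inconsistent).


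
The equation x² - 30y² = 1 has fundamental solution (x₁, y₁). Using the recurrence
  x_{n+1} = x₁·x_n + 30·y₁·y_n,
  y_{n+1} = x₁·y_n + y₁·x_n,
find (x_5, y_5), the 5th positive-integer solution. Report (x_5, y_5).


Step 1: Find the fundamental solution (x₁, y₁) of x² - 30y² = 1.
  Expand √30 as a continued fraction. a₀ = ⌊√30⌋ = 5; iterate m_{k+1} = d_k·a_k − m_k, d_{k+1} = (30 − m_{k+1}²)/d_k, a_{k+1} = ⌊(a₀ + m_{k+1})/d_{k+1}⌋ (starting m₀ = 0, d₀ = 1), with convergents p_k = a_k·p_{k-1} + p_{k-2}, q_k = a_k·q_{k-1} + q_{k-2} (p₋₁ = 1, q₋₁ = 0):
  k = 0: a₀ = 5; p₀/q₀ = 5/1; p₀² − 30·q₀² = 25 − 30 = -5.
  k = 1: m = 5, d = 5, a = ⌊(5 + 5)/5⌋ = 2; p/q = (2·5 + 1)/(2·1 + 0) = 11/2; p² − 30·q² = 121 − 120 = 1.
  The first convergent with p² − 30·q² = 1 gives the fundamental solution (x₁, y₁) = (11, 2).
Step 2: Apply the recurrence (x_{n+1}, y_{n+1}) = (x₁x_n + 30y₁y_n, x₁y_n + y₁x_n) repeatedly.
  From (x_1, y_1) = (11, 2): x_2 = 11·11 + 30·2·2 = 241; y_2 = 11·2 + 2·11 = 44.
  From (x_2, y_2) = (241, 44): x_3 = 11·241 + 30·2·44 = 5291; y_3 = 11·44 + 2·241 = 966.
  From (x_3, y_3) = (5291, 966): x_4 = 11·5291 + 30·2·966 = 116161; y_4 = 11·966 + 2·5291 = 21208.
  From (x_4, y_4) = (116161, 21208): x_5 = 11·116161 + 30·2·21208 = 2550251; y_5 = 11·21208 + 2·116161 = 465610.
Step 3: Verify x_5² - 30·y_5² = 6503780163001 - 6503780163000 = 1 (should be 1). ✓

(x_1, y_1) = (11, 2); (x_5, y_5) = (2550251, 465610).


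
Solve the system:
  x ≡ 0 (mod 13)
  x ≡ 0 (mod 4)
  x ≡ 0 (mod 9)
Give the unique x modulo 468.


Moduli 13, 4, 9 are pairwise coprime; by CRT there is a unique solution modulo M = 13 · 4 · 9 = 468.
Solve pairwise, accumulating the modulus:
  Start with x ≡ 0 (mod 13).
  Combine with x ≡ 0 (mod 4): since gcd(13, 4) = 1, we get a unique residue mod 52.
    Write x = 0 + 13·t and substitute into x ≡ 0 (mod 4): 13·t ≡ 0 − 0 = 0 (mod 4).
    Reduce coefficients mod 4: 1·t ≡ 0 (mod 4).
    So t ≡ 0 (mod 4).
    Then x = 0 + 13·0 = 0, valid modulo lcm(13, 4) = 52: x ≡ 0 (mod 52).
  Combine with x ≡ 0 (mod 9): since gcd(52, 9) = 1, we get a unique residue mod 468.
    Write x = 0 + 52·t and substitute into x ≡ 0 (mod 9): 52·t ≡ 0 − 0 = 0 (mod 9).
    Reduce coefficients mod 9: 7·t ≡ 0 (mod 9).
    The inverse of 7 mod 9 is 4 (since 7·4 = 28 = 3·9 + 1), so t ≡ 4·0 = 0 ≡ 0 (mod 9).
    Then x = 0 + 52·0 = 0, valid modulo lcm(52, 9) = 468: x ≡ 0 (mod 468).
Verify: 0 mod 13 = 0 ✓, 0 mod 4 = 0 ✓, 0 mod 9 = 0 ✓.

x ≡ 0 (mod 468).


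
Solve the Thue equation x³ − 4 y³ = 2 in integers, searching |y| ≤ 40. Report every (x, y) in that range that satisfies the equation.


The equation is x³ - 4y³ = 2. For fixed y, x³ = 4·y³ + 2, so a solution requires the RHS to be a perfect cube.
Strategy: iterate y from -40 to 40, compute RHS = 4·y³ + 2, and check whether it is a (positive or negative) perfect cube.
Check small values of y:
  y = 0: RHS = 2 is not a perfect cube.
  y = 1: RHS = 6 is not a perfect cube.
  y = -1: RHS = -2 is not a perfect cube.
  y = 2: RHS = 34 is not a perfect cube.
  y = -2: RHS = -30 is not a perfect cube.
  y = 3: RHS = 110 is not a perfect cube.
  y = -3: RHS = -106 is not a perfect cube.
Continuing the search up to |y| = 40 finds no solutions either.
No (x, y) in the scanned range satisfies the equation.

No integer solutions with |y| ≤ 40.


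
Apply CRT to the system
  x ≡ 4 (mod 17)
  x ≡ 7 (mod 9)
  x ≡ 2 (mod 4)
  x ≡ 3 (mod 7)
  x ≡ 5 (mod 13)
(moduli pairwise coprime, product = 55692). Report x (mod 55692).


Product of moduli M = 17 · 9 · 4 · 7 · 13 = 55692.
Merge one congruence at a time:
  Start: x ≡ 4 (mod 17).
  Combine with x ≡ 7 (mod 9); new modulus lcm = 153.
    Write x = 4 + 17·t and substitute into x ≡ 7 (mod 9): 17·t ≡ 7 − 4 = 3 (mod 9).
    Reduce coefficients mod 9: 8·t ≡ 3 (mod 9).
    The inverse of 8 mod 9 is 8 (since 8·8 = 64 = 7·9 + 1), so t ≡ 8·3 = 24 ≡ 6 (mod 9).
    Then x = 4 + 17·6 = 106, valid modulo lcm(17, 9) = 153: x ≡ 106 (mod 153).
  Combine with x ≡ 2 (mod 4); new modulus lcm = 612.
    Write x = 106 + 153·t and substitute into x ≡ 2 (mod 4): 153·t ≡ 2 − 106 = -104 (mod 4).
    Reduce coefficients mod 4: 1·t ≡ 0 (mod 4).
    So t ≡ 0 (mod 4).
    Then x = 106 + 153·0 = 106, valid modulo lcm(153, 4) = 612: x ≡ 106 (mod 612).
  Combine with x ≡ 3 (mod 7); new modulus lcm = 4284.
    Write x = 106 + 612·t and substitute into x ≡ 3 (mod 7): 612·t ≡ 3 − 106 = -103 (mod 7).
    Reduce coefficients mod 7: 3·t ≡ 2 (mod 7).
    The inverse of 3 mod 7 is 5 (since 3·5 = 15 = 2·7 + 1), so t ≡ 5·2 = 10 ≡ 3 (mod 7).
    Then x = 106 + 612·3 = 1942, valid modulo lcm(612, 7) = 4284: x ≡ 1942 (mod 4284).
  Combine with x ≡ 5 (mod 13); new modulus lcm = 55692.
    Write x = 1942 + 4284·t and substitute into x ≡ 5 (mod 13): 4284·t ≡ 5 − 1942 = -1937 (mod 13).
    Reduce coefficients mod 13: 7·t ≡ 0 (mod 13).
    The inverse of 7 mod 13 is 2 (since 7·2 = 14 = 1·13 + 1), so t ≡ 2·0 = 0 ≡ 0 (mod 13).
    Then x = 1942 + 4284·0 = 1942, valid modulo lcm(4284, 13) = 55692: x ≡ 1942 (mod 55692).
Verify against each original: 1942 mod 17 = 4, 1942 mod 9 = 7, 1942 mod 4 = 2, 1942 mod 7 = 3, 1942 mod 13 = 5.

x ≡ 1942 (mod 55692).


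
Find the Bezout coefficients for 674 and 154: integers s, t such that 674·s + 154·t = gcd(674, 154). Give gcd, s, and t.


Euclidean algorithm on (674, 154) — divide until remainder is 0:
  674 = 4 · 154 + 58
  154 = 2 · 58 + 38
  58 = 1 · 38 + 20
  38 = 1 · 20 + 18
  20 = 1 · 18 + 2
  18 = 9 · 2 + 0
gcd(674, 154) = 2.
Track Bezout coefficients alongside the remainders: start with r₀ = 674 = a·1 + b·0 (s = 1, t = 0) and r₁ = 154 = a·0 + b·1 (s = 0, t = 1); each new remainder r_{k+1} = r_{k-1} − q_k·r_k inherits s_{k+1} = s_{k-1} − q_k·s_k, t_{k+1} = t_{k-1} − q_k·t_k, so r_k = a·s_k + b·t_k at every step:
  q = 4: r = 58, s = 1 − 4·0 = 1, t = 0 − 4·1 = -4  (check: 674·1 + 154·(-4) = 58)
  q = 2: r = 38, s = 0 − 2·1 = -2, t = 1 − 2·(-4) = 9  (check: 674·(-2) + 154·9 = 38)
  q = 1: r = 20, s = 1 − 1·(-2) = 3, t = -4 − 1·9 = -13  (check: 674·3 + 154·(-13) = 20)
  q = 1: r = 18, s = -2 − 1·3 = -5, t = 9 − 1·(-13) = 22  (check: 674·(-5) + 154·22 = 18)
  q = 1: r = 2, s = 3 − 1·(-5) = 8, t = -13 − 1·22 = -35  (check: 674·8 + 154·(-35) = 2)
The row with r = 2 (the gcd) gives the Bezout coefficients s = 8, t = -35.
Result: 674 · (8) + 154 · (-35) = 2.

gcd(674, 154) = 2; s = 8, t = -35 (check: 674·8 + 154·(-35) = 2).


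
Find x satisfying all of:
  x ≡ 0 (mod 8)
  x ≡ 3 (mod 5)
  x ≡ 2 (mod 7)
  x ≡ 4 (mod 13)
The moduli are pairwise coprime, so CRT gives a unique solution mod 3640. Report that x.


Product of moduli M = 8 · 5 · 7 · 13 = 3640.
Merge one congruence at a time:
  Start: x ≡ 0 (mod 8).
  Combine with x ≡ 3 (mod 5); new modulus lcm = 40.
    Write x = 0 + 8·t and substitute into x ≡ 3 (mod 5): 8·t ≡ 3 − 0 = 3 (mod 5).
    Reduce coefficients mod 5: 3·t ≡ 3 (mod 5).
    The inverse of 3 mod 5 is 2 (since 3·2 = 6 = 1·5 + 1), so t ≡ 2·3 = 6 ≡ 1 (mod 5).
    Then x = 0 + 8·1 = 8, valid modulo lcm(8, 5) = 40: x ≡ 8 (mod 40).
  Combine with x ≡ 2 (mod 7); new modulus lcm = 280.
    Write x = 8 + 40·t and substitute into x ≡ 2 (mod 7): 40·t ≡ 2 − 8 = -6 (mod 7).
    Reduce coefficients mod 7: 5·t ≡ 1 (mod 7).
    The inverse of 5 mod 7 is 3 (since 5·3 = 15 = 2·7 + 1), so t ≡ 3·1 = 3 ≡ 3 (mod 7).
    Then x = 8 + 40·3 = 128, valid modulo lcm(40, 7) = 280: x ≡ 128 (mod 280).
  Combine with x ≡ 4 (mod 13); new modulus lcm = 3640.
    Write x = 128 + 280·t and substitute into x ≡ 4 (mod 13): 280·t ≡ 4 − 128 = -124 (mod 13).
    Reduce coefficients mod 13: 7·t ≡ 6 (mod 13).
    The inverse of 7 mod 13 is 2 (since 7·2 = 14 = 1·13 + 1), so t ≡ 2·6 = 12 ≡ 12 (mod 13).
    Then x = 128 + 280·12 = 3488, valid modulo lcm(280, 13) = 3640: x ≡ 3488 (mod 3640).
Verify against each original: 3488 mod 8 = 0, 3488 mod 5 = 3, 3488 mod 7 = 2, 3488 mod 13 = 4.

x ≡ 3488 (mod 3640).


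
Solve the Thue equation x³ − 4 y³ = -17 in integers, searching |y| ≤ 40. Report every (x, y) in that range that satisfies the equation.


The equation is x³ - 4y³ = -17. For fixed y, x³ = 4·y³ − 17, so a solution requires the RHS to be a perfect cube.
Strategy: iterate y from -40 to 40, compute RHS = 4·y³ − 17, and check whether it is a (positive or negative) perfect cube.
Check small values of y:
  y = 0: RHS = -17 is not a perfect cube.
  y = 1: RHS = -13 is not a perfect cube.
  y = -1: RHS = -21 is not a perfect cube.
  y = 2: RHS = 15 is not a perfect cube.
  y = -2: RHS = -49 is not a perfect cube.
  y = 3: RHS = 91 is not a perfect cube.
  y = -3: RHS = -125 = (-5)³ ⇒ x = -5 works.
Continuing the search up to |y| = 40 finds no further solutions beyond those listed.
Collected solutions: (-5, -3).

Solutions (with |y| ≤ 40): (-5, -3).
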